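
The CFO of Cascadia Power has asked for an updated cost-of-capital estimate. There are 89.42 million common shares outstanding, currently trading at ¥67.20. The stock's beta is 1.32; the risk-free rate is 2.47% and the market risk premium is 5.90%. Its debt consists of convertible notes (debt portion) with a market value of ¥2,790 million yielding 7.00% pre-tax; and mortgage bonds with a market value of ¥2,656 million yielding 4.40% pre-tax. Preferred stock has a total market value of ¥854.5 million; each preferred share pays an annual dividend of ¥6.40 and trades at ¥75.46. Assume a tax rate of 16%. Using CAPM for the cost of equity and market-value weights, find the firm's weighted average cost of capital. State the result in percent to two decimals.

7.73%

Cost of equity via CAPM: Re = 2.47% + 1.32 × 5.9% = 10.2580%.
Cost of preferred: Rp = 6.4 / 75.46 = 8.4813%.
Market value of equity E = 67.2 × 89.42m = 6009.024m.
Total capital V = 6009.024 + 854.5 + 2790 + 2656 = 12309.524.
Equity: weight = 6009.024/12309.524 = 0.4882; cost = 10.258%.
Preferred: weight = 854.5/12309.524 = 0.0694; cost = 8.4813%.
Convertible notes (debt portion): weight = 2790/12309.524 = 0.2267; after-tax cost = 7% × (1 − 16%) = 5.8800%.
Mortgage bonds: weight = 2656/12309.524 = 0.2158; after-tax cost = 4.4% × (1 − 16%) = 3.6960%.
WACC = 0.4882 × 10.2580% + 0.0694 × 8.4813% + 0.2267 × 5.8800% + 0.2158 × 3.6960% = 7.7265%.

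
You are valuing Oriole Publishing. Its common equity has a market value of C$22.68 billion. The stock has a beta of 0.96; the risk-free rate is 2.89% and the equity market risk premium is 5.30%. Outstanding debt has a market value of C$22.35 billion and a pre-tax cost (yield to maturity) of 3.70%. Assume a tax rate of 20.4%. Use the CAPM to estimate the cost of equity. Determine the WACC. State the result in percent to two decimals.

Cost of equity via CAPM: Re = 2.89% + 0.96 × 5.3% = 7.9780%.
Total capital V = 22.68 + 22.35 = 45.03.
Equity: weight = 22.68/45.03 = 0.5037; cost = 7.978%.
Debt: weight = 22.35/45.03 = 0.4963; after-tax cost = 3.7% × (1 − 20.4%) = 2.9452%.
WACC = 0.5037 × 7.9780% + 0.4963 × 2.9452% = 5.4800%.

5.48%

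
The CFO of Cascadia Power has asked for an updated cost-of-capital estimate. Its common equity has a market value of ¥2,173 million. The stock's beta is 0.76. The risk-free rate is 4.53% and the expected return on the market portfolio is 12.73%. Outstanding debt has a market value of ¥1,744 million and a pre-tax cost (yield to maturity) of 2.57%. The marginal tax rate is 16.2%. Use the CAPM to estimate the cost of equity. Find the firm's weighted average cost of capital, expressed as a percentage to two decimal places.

6.93%

Market risk premium = 12.73% − 4.53% = 8.2%.
Cost of equity via CAPM: Re = 4.53% + 0.76 × 8.2% = 10.7620%.
Total capital V = 2173 + 1744 = 3917.
Equity: weight = 2173/3917 = 0.5548; cost = 10.762%.
Debt: weight = 1744/3917 = 0.4452; after-tax cost = 2.57% × (1 − 16.2%) = 2.1537%.
WACC = 0.5548 × 10.7620% + 0.4452 × 2.1537% = 6.9292%.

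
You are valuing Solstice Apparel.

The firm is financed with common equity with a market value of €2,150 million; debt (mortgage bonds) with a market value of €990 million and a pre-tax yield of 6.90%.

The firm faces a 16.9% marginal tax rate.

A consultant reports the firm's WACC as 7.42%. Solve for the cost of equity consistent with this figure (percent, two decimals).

8.20%

Total capital V = 2150 + 990 = 3140.
Equity weight = 2150/3140 = 0.6847.
Mortgage bonds weight = 990/3140 = 0.3153.
Debt contribution = 0.3153 × 6.9% × (1 − 16.9%) = 1.8078%.
Required equity contribution = 7.42% − 1.8078% = 5.6122%.
Re = 5.6122% / 0.6847 = 8.1964%.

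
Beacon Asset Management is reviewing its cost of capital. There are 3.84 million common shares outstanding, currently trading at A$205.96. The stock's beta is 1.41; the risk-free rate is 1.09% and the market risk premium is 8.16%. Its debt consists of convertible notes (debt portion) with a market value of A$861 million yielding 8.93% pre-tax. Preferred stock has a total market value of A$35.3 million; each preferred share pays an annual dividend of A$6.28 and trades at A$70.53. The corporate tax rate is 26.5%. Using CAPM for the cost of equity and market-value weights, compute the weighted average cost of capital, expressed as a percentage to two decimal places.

9.44%

Cost of equity via CAPM: Re = 1.09% + 1.41 × 8.16% = 12.5956%.
Cost of preferred: Rp = 6.28 / 70.53 = 8.9040%.
Market value of equity E = 205.96 × 3.84m = 790.8864m.
Total capital V = 790.8864 + 35.3 + 861 = 1687.1864.
Equity: weight = 790.8864/1687.1864 = 0.4688; cost = 12.5956%.
Preferred: weight = 35.3/1687.1864 = 0.0209; cost = 8.904%.
Convertible notes (debt portion): weight = 861/1687.1864 = 0.5103; after-tax cost = 8.93% × (1 − 26.5%) = 6.5635%.
WACC = 0.4688 × 12.5956% + 0.0209 × 8.9040% + 0.5103 × 6.5635% = 9.4401%.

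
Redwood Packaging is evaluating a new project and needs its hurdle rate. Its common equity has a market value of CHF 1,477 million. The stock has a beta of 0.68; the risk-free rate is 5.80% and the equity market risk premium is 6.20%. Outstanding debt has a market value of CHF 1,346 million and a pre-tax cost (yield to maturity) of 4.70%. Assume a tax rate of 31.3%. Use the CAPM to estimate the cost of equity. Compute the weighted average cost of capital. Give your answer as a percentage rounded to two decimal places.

Cost of equity via CAPM: Re = 5.8% + 0.68 × 6.2% = 10.0160%.
Total capital V = 1477 + 1346 = 2823.
Equity: weight = 1477/2823 = 0.5232; cost = 10.016%.
Debt: weight = 1346/2823 = 0.4768; after-tax cost = 4.7% × (1 − 31.3%) = 3.2289%.
WACC = 0.5232 × 10.0160% + 0.4768 × 3.2289% = 6.7799%.

6.78%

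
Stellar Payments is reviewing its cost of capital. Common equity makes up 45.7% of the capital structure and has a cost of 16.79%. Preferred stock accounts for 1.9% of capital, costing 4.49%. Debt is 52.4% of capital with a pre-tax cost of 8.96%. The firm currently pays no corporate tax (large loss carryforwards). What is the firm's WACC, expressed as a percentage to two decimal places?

After-tax cost of debt = 8.96% × (1 − 0%) = 8.9600%.
WACC = 0.457 × 16.7900% + 0.019 × 4.4900% + 0.524 × 8.9600% = 12.4534%.

12.45%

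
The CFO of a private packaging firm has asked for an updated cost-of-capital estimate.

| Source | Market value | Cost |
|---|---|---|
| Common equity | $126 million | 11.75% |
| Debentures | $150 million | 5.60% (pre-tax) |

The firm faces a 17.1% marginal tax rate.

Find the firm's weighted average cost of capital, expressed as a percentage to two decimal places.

Total capital V = 126 + 150 = 276.
Equity: weight = 126/276 = 0.4565; cost = 11.75%.
Debentures: weight = 150/276 = 0.5435; after-tax cost = 5.6% × (1 − 17.1%) = 4.6424%.
WACC = 0.4565 × 11.7500% + 0.5435 × 4.6424% = 7.8872%.

7.89%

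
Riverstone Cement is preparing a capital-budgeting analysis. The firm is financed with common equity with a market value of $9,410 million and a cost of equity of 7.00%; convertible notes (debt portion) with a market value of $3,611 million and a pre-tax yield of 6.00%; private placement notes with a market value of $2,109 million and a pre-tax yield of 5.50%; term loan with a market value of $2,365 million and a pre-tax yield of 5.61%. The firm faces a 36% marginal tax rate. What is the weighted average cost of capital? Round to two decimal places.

5.47%

Total capital V = 9410 + 3611 + 2109 + 2365 = 17495.
Equity: weight = 9410/17495 = 0.5379; cost = 7%.
Convertible notes (debt portion): weight = 3611/17495 = 0.2064; after-tax cost = 6% × (1 − 36%) = 3.8400%.
Private placement notes: weight = 2109/17495 = 0.1205; after-tax cost = 5.5% × (1 − 36%) = 3.5200%.
Term loan: weight = 2365/17495 = 0.1352; after-tax cost = 5.61% × (1 − 36%) = 3.5904%.
WACC = 0.5379 × 7.0000% + 0.2064 × 3.8400% + 0.1205 × 3.5200% + 0.1352 × 3.5904% = 5.4673%.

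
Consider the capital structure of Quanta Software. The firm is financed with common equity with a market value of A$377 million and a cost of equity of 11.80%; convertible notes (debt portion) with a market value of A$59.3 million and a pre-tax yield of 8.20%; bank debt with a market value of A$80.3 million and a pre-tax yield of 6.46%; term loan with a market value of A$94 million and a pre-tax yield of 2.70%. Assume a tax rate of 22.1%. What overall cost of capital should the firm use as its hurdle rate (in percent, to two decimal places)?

Total capital V = 377 + 59.3 + 80.3 + 94 = 610.6.
Equity: weight = 377/610.6 = 0.6174; cost = 11.8%.
Convertible notes (debt portion): weight = 59.3/610.6 = 0.0971; after-tax cost = 8.2% × (1 − 22.1%) = 6.3878%.
Bank debt: weight = 80.3/610.6 = 0.1315; after-tax cost = 6.46% × (1 − 22.1%) = 5.0323%.
Term loan: weight = 94/610.6 = 0.1539; after-tax cost = 2.7% × (1 − 22.1%) = 2.1033%.
WACC = 0.6174 × 11.8000% + 0.0971 × 6.3878% + 0.1315 × 5.0323% + 0.1539 × 2.1033% = 8.8916%.

8.89%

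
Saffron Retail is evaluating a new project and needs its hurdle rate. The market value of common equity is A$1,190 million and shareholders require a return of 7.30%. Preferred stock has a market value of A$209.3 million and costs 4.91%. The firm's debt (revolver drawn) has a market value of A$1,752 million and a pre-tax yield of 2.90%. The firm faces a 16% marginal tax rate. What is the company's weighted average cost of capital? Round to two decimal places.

Total capital V = 1190 + 209.3 + 1752 = 3151.3.
Equity: weight = 1190/3151.3 = 0.3776; cost = 7.3%.
Preferred: weight = 209.3/3151.3 = 0.0664; cost = 4.91%.
Revolver drawn: weight = 1752/3151.3 = 0.5560; after-tax cost = 2.9% × (1 − 16%) = 2.4360%.
WACC = 0.3776 × 7.3000% + 0.0664 × 4.9100% + 0.5560 × 2.4360% = 4.4371%.

4.44%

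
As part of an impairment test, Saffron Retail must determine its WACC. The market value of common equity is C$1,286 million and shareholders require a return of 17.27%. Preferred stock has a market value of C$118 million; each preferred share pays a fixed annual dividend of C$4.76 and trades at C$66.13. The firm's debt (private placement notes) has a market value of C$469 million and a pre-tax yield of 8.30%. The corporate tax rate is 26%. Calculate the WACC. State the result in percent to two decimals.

Cost of preferred: Rp = 4.76 / 66.13 = 7.1979%.
Total capital V = 1286 + 118 + 469 = 1873.
Equity: weight = 1286/1873 = 0.6866; cost = 17.27%.
Preferred: weight = 118/1873 = 0.0630; cost = 7.1979%.
Private placement notes: weight = 469/1873 = 0.2504; after-tax cost = 8.3% × (1 − 26%) = 6.1420%.
WACC = 0.6866 × 17.2700% + 0.0630 × 7.1979% + 0.2504 × 6.1420% = 13.8490%.

13.85%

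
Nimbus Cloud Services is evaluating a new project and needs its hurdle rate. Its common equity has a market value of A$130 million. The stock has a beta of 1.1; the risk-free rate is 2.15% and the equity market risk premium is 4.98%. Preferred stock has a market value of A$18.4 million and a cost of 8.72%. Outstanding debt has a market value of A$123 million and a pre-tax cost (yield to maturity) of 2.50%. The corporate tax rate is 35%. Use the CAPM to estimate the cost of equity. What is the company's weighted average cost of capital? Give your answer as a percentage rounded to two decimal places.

Cost of equity via CAPM: Re = 2.15% + 1.1 × 4.98% = 7.6280%.
Total capital V = 130 + 18.4 + 123 = 271.4.
Equity: weight = 130/271.4 = 0.4790; cost = 7.628%.
Preferred: weight = 18.4/271.4 = 0.0678; cost = 8.72%.
Debt: weight = 123/271.4 = 0.4532; after-tax cost = 2.5% × (1 − 35%) = 1.6250%.
WACC = 0.4790 × 7.6280% + 0.0678 × 8.7200% + 0.4532 × 1.6250% = 4.9814%.

4.98%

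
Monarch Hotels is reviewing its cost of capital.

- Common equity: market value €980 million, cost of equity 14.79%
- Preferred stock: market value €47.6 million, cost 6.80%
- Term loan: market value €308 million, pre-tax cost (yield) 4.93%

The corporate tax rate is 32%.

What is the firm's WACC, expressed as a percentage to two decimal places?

Total capital V = 980 + 47.6 + 308 = 1335.6.
Equity: weight = 980/1335.6 = 0.7338; cost = 14.79%.
Preferred: weight = 47.6/1335.6 = 0.0356; cost = 6.8%.
Term loan: weight = 308/1335.6 = 0.2306; after-tax cost = 4.93% × (1 − 32%) = 3.3524%.
WACC = 0.7338 × 14.7900% + 0.0356 × 6.8000% + 0.2306 × 3.3524% = 11.8676%.

11.87%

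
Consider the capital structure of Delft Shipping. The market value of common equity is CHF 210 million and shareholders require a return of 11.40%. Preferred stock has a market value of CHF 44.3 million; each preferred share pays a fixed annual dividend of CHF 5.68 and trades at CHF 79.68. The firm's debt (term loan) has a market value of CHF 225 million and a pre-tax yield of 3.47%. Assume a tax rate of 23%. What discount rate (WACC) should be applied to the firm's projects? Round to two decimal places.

Cost of preferred: Rp = 5.68 / 79.68 = 7.1285%.
Total capital V = 210 + 44.3 + 225 = 479.3.
Equity: weight = 210/479.3 = 0.4381; cost = 11.4%.
Preferred: weight = 44.3/479.3 = 0.0924; cost = 7.1285%.
Term loan: weight = 225/479.3 = 0.4694; after-tax cost = 3.47% × (1 − 23%) = 2.6719%.
WACC = 0.4381 × 11.4000% + 0.0924 × 7.1285% + 0.4694 × 2.6719% = 6.9079%.

6.91%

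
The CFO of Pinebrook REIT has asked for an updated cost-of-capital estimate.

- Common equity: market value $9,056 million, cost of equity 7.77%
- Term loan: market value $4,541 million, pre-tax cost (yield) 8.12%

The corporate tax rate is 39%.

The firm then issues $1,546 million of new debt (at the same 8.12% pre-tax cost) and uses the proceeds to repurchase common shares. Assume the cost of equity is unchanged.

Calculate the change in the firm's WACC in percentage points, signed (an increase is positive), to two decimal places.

-0.32 pp

Current WACC:
Total capital V = 9056 + 4541 = 13597.
Equity: weight = 9056/13597 = 0.6660; cost = 7.77%.
Term loan: weight = 4541/13597 = 0.3340; after-tax cost = 8.12% × (1 − 39%) = 4.9532%.
WACC = 0.6660 × 7.7700% + 0.3340 × 4.9532% = 6.8293%.
After the change:
Total capital V = 7510 + 6087 = 13597.
Equity: weight = 7510/13597 = 0.5523; cost = 7.77%.
Term loan: weight = 6087/13597 = 0.4477; after-tax cost = 8.12% × (1 − 39%) = 4.9532%.
WACC = 0.5523 × 7.7700% + 0.4477 × 4.9532% = 6.5090%.
Change in WACC = 6.5090% − 6.8293% = -0.3203 pp.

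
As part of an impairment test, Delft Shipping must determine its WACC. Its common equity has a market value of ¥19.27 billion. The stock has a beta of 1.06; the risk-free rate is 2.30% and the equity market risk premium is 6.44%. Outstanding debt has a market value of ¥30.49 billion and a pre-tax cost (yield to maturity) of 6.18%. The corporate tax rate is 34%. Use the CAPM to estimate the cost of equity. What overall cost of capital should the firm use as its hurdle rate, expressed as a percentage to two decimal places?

6.03%

Cost of equity via CAPM: Re = 2.3% + 1.06 × 6.44% = 9.1264%.
Total capital V = 19.27 + 30.49 = 49.76.
Equity: weight = 19.27/49.76 = 0.3873; cost = 9.1264%.
Debt: weight = 30.49/49.76 = 0.6127; after-tax cost = 6.18% × (1 − 34%) = 4.0788%.
WACC = 0.3873 × 9.1264% + 0.6127 × 4.0788% = 6.0335%.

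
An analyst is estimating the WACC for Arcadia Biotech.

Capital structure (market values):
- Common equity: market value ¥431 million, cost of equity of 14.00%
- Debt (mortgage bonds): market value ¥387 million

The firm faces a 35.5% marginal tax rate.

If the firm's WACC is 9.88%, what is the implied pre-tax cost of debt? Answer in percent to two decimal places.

Total capital V = 431 + 387 = 818.
Equity weight = 431/818 = 0.5269.
Mortgage bonds weight = 387/818 = 0.4731.
Equity contribution = 0.5269 × 14% = 7.3765%.
Remaining for debt = 9.88% − 7.3765% = 2.5035%.
Rd × (1 − 35.5%) × 0.4731 = 2.5035%  ⇒  Rd = 8.2040%.

8.20%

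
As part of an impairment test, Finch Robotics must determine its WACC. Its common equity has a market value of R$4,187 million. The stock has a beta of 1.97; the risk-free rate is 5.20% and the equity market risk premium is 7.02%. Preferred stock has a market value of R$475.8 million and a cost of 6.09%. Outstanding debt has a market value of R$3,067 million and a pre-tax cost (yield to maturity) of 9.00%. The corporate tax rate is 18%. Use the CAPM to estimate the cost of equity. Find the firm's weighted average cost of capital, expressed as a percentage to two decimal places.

Cost of equity via CAPM: Re = 5.2% + 1.97 × 7.02% = 19.0294%.
Total capital V = 4187 + 475.8 + 3067 = 7729.8.
Equity: weight = 4187/7729.8 = 0.5417; cost = 19.0294%.
Preferred: weight = 475.8/7729.8 = 0.0616; cost = 6.09%.
Debt: weight = 3067/7729.8 = 0.3968; after-tax cost = 9% × (1 − 18%) = 7.3800%.
WACC = 0.5417 × 19.0294% + 0.0616 × 6.0900% + 0.3968 × 7.3800% = 13.6107%.

13.61%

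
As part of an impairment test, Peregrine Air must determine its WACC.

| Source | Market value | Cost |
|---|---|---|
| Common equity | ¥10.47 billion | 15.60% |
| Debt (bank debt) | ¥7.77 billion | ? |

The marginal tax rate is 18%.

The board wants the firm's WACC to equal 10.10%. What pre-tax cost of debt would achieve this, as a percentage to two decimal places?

3.28%

Total capital V = 10.47 + 7.77 = 18.24.
Equity weight = 10.47/18.24 = 0.5740.
Bank debt weight = 7.77/18.24 = 0.4260.
Equity contribution = 0.5740 × 15.6% = 8.9546%.
Remaining for debt = 10.1% − 8.9546% = 1.1454%.
Rd × (1 − 18%) × 0.4260 = 1.1454%  ⇒  Rd = 3.2790%.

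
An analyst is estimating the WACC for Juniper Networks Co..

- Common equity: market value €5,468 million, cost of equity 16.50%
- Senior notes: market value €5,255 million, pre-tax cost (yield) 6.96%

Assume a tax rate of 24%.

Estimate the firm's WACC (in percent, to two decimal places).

11.01%

Total capital V = 5468 + 5255 = 10723.
Equity: weight = 5468/10723 = 0.5099; cost = 16.5%.
Senior notes: weight = 5255/10723 = 0.4901; after-tax cost = 6.96% × (1 − 24%) = 5.2896%.
WACC = 0.5099 × 16.5000% + 0.4901 × 5.2896% = 11.0061%.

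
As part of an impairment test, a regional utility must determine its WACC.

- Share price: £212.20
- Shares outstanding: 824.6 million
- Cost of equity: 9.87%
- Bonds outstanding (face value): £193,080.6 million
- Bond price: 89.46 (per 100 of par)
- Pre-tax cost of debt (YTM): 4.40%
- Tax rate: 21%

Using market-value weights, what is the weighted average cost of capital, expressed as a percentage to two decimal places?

6.69%

Market value of equity E = 212.2 × 824.6m = 174980.12m. Market value of debt D = 193080.6m × 89.46/100 = 172729.90476m.
Total capital V = 174980.12 + 172729.90476 = 347710.02476.
Equity: weight = 174980.12/347710.02476 = 0.5032; cost = 9.87%.
Bonds outstanding: weight = 172729.90476/347710.02476 = 0.4968; after-tax cost = 4.4% × (1 − 21%) = 3.4760%.
WACC = 0.5032 × 9.8700% + 0.4968 × 3.4760% = 6.6937%.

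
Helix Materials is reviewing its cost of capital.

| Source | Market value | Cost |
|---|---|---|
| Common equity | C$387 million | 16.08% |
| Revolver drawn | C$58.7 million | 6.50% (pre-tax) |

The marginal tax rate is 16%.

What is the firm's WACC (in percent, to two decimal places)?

Total capital V = 387 + 58.7 = 445.7.
Equity: weight = 387/445.7 = 0.8683; cost = 16.08%.
Revolver drawn: weight = 58.7/445.7 = 0.1317; after-tax cost = 6.5% × (1 − 16%) = 5.4600%.
WACC = 0.8683 × 16.0800% + 0.1317 × 5.4600% = 14.6813%.

14.68%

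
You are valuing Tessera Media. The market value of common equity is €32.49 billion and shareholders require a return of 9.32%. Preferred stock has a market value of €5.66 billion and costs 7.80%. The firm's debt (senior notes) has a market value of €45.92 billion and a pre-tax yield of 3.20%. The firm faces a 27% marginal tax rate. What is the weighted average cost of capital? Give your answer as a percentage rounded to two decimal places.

Total capital V = 32.49 + 5.66 + 45.92 = 84.07.
Equity: weight = 32.49/84.07 = 0.3865; cost = 9.32%.
Preferred: weight = 5.66/84.07 = 0.0673; cost = 7.8%.
Senior notes: weight = 45.92/84.07 = 0.5462; after-tax cost = 3.2% × (1 − 27%) = 2.3360%.
WACC = 0.3865 × 9.3200% + 0.0673 × 7.8000% + 0.5462 × 2.3360% = 5.4029%.

5.40%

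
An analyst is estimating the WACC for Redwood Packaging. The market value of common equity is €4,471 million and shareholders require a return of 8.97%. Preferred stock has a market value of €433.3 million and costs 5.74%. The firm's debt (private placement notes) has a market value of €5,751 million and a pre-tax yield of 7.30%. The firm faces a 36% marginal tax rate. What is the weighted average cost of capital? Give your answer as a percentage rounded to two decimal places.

Total capital V = 4471 + 433.3 + 5751 = 10655.3.
Equity: weight = 4471/10655.3 = 0.4196; cost = 8.97%.
Preferred: weight = 433.3/10655.3 = 0.0407; cost = 5.74%.
Private placement notes: weight = 5751/10655.3 = 0.5397; after-tax cost = 7.3% × (1 − 36%) = 4.6720%.
WACC = 0.4196 × 8.9700% + 0.0407 × 5.7400% + 0.5397 × 4.6720% = 6.5189%.

6.52%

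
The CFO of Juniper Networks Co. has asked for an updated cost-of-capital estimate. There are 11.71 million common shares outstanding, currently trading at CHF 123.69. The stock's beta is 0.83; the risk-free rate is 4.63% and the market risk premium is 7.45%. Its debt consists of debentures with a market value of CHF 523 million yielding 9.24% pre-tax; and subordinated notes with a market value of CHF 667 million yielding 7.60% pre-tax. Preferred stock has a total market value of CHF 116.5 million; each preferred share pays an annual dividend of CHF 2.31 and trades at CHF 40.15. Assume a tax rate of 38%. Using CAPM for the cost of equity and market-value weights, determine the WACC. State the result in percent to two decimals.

8.16%

Cost of equity via CAPM: Re = 4.63% + 0.83 × 7.45% = 10.8135%.
Cost of preferred: Rp = 2.31 / 40.15 = 5.7534%.
Market value of equity E = 123.69 × 11.71m = 1448.4099m.
Total capital V = 1448.4099 + 116.5 + 523 + 667 = 2754.9099.
Equity: weight = 1448.4099/2754.9099 = 0.5258; cost = 10.8135%.
Preferred: weight = 116.5/2754.9099 = 0.0423; cost = 5.7534%.
Debentures: weight = 523/2754.9099 = 0.1898; after-tax cost = 9.24% × (1 − 38%) = 5.7288%.
Subordinated notes: weight = 667/2754.9099 = 0.2421; after-tax cost = 7.6% × (1 − 38%) = 4.7120%.
WACC = 0.5258 × 10.8135% + 0.0423 × 5.7534% + 0.1898 × 5.7288% + 0.2421 × 4.7120% = 8.1570%.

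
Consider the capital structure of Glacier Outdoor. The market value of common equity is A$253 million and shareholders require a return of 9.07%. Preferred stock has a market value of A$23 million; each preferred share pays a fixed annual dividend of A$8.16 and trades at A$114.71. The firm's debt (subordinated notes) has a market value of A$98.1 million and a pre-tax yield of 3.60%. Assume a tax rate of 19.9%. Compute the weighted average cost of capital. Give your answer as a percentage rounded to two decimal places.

Cost of preferred: Rp = 8.16 / 114.71 = 7.1136%.
Total capital V = 253 + 23 + 98.1 = 374.1.
Equity: weight = 253/374.1 = 0.6763; cost = 9.07%.
Preferred: weight = 23/374.1 = 0.0615; cost = 7.1136%.
Subordinated notes: weight = 98.1/374.1 = 0.2622; after-tax cost = 3.6% × (1 − 19.9%) = 2.8836%.
WACC = 0.6763 × 9.0700% + 0.0615 × 7.1136% + 0.2622 × 2.8836% = 7.3275%.

7.33%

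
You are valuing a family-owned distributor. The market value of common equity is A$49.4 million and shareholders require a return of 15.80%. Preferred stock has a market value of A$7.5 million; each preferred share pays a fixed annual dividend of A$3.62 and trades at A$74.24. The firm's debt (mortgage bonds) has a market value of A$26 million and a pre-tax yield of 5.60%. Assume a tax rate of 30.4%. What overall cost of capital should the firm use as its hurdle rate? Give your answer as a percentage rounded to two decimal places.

11.08%

Cost of preferred: Rp = 3.62 / 74.24 = 4.8761%.
Total capital V = 49.4 + 7.5 + 26 = 82.9.
Equity: weight = 49.4/82.9 = 0.5959; cost = 15.8%.
Preferred: weight = 7.5/82.9 = 0.0905; cost = 4.8761%.
Mortgage bonds: weight = 26/82.9 = 0.3136; after-tax cost = 5.6% × (1 − 30.4%) = 3.8976%.
WACC = 0.5959 × 15.8000% + 0.0905 × 4.8761% + 0.3136 × 3.8976% = 11.0787%.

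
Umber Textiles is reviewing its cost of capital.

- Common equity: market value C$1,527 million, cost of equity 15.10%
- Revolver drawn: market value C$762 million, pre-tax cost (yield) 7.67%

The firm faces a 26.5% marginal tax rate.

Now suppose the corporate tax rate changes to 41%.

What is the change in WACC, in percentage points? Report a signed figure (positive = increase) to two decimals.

-0.37 pp

Current WACC:
Total capital V = 1527 + 762 = 2289.
Equity: weight = 1527/2289 = 0.6671; cost = 15.1%.
Revolver drawn: weight = 762/2289 = 0.3329; after-tax cost = 7.67% × (1 − 26.5%) = 5.6374%.
WACC = 0.6671 × 15.1000% + 0.3329 × 5.6374% = 11.9500%.
After the change:
Total capital V = 1527 + 762 = 2289.
Equity: weight = 1527/2289 = 0.6671; cost = 15.1%.
Revolver drawn: weight = 762/2289 = 0.3329; after-tax cost = 7.67% × (1 − 41%) = 4.5253%.
WACC = 0.6671 × 15.1000% + 0.3329 × 4.5253% = 11.5797%.
Change in WACC = 11.5797% − 11.9500% = -0.3702 pp.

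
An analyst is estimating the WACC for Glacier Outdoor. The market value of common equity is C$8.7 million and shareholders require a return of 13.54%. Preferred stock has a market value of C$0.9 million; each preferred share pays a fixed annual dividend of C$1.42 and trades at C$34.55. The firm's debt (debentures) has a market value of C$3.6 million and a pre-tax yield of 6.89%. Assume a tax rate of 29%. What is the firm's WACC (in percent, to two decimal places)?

Cost of preferred: Rp = 1.42 / 34.55 = 4.1100%.
Total capital V = 8.7 + 0.9 + 3.6 = 13.2.
Equity: weight = 8.7/13.2 = 0.6591; cost = 13.54%.
Preferred: weight = 0.9/13.2 = 0.0682; cost = 4.11%.
Debentures: weight = 3.6/13.2 = 0.2727; after-tax cost = 6.89% × (1 − 29%) = 4.8919%.
WACC = 0.6591 × 13.5400% + 0.0682 × 4.1100% + 0.2727 × 4.8919% = 10.5385%.

10.54%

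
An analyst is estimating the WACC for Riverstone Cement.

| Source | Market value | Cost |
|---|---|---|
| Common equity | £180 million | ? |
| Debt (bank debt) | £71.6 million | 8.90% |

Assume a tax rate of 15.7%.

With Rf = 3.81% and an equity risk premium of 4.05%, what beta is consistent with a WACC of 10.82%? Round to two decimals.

Total capital V = 180 + 71.6 = 251.6.
Equity weight = 180/251.6 = 0.7154.
Bank debt weight = 71.6/251.6 = 0.2846.
Debt contribution = 0.2846 × 8.9% × (1 − 15.7%) = 2.1351%.
Required equity contribution = 10.82% − 2.1351% = 8.6849%  ⇒  Re = 12.1395%.
CAPM: 12.1395% = 3.81% + β × 4.05%  ⇒  β = 2.0567.

2.06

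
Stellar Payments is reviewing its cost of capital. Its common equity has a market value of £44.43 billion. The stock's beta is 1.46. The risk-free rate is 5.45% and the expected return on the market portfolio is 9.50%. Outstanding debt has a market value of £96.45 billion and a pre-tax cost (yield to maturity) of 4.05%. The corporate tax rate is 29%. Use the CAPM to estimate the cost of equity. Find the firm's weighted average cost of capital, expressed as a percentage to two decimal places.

5.55%

Market risk premium = 9.5% − 5.45% = 4.05%.
Cost of equity via CAPM: Re = 5.45% + 1.46 × 4.05% = 11.3630%.
Total capital V = 44.43 + 96.45 = 140.88.
Equity: weight = 44.43/140.88 = 0.3154; cost = 11.363%.
Debt: weight = 96.45/140.88 = 0.6846; after-tax cost = 4.05% × (1 − 29%) = 2.8755%.
WACC = 0.3154 × 11.3630% + 0.6846 × 2.8755% = 5.5522%.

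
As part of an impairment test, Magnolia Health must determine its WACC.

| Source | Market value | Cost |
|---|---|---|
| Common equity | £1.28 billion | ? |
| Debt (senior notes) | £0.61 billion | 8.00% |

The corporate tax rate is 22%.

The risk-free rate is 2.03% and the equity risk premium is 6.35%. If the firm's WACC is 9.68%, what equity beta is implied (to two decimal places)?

Total capital V = 1.28 + 0.61 = 1.89.
Equity weight = 1.28/1.89 = 0.6772.
Senior notes weight = 0.61/1.89 = 0.3228.
Debt contribution = 0.3228 × 8% × (1 − 22%) = 2.0140%.
Required equity contribution = 9.68% − 2.0140% = 7.6660%  ⇒  Re = 11.3194%.
CAPM: 11.3194% = 2.03% + β × 6.35%  ⇒  β = 1.4629.

1.46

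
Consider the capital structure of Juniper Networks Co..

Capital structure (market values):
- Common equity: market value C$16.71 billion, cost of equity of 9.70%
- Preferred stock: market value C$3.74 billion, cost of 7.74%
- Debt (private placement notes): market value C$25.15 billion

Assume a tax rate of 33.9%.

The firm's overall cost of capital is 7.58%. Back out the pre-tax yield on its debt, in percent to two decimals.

9.30%

Total capital V = 16.71 + 3.74 + 25.15 = 45.6.
Equity weight = 16.71/45.6 = 0.3664.
Preferred weight = 3.74/45.6 = 0.0820.
Private placement notes weight = 25.15/45.6 = 0.5515.
Equity contribution = 0.3664 × 9.7% = 3.5545%.
Preferred contribution = 0.0820 × 7.74% = 0.6348%.
Remaining for debt = 7.58% − 4.1894% = 3.3906%.
Rd × (1 − 33.9%) × 0.5515 = 3.3906%  ⇒  Rd = 9.3005%.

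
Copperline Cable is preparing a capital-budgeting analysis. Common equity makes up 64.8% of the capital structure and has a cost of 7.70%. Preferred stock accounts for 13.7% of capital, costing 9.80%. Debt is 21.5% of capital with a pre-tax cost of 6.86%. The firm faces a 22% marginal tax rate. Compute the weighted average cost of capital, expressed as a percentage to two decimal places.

7.48%

After-tax cost of debt = 6.86% × (1 − 22%) = 5.3508%.
WACC = 0.648 × 7.7000% + 0.137 × 9.8000% + 0.215 × 5.3508% = 7.4826%.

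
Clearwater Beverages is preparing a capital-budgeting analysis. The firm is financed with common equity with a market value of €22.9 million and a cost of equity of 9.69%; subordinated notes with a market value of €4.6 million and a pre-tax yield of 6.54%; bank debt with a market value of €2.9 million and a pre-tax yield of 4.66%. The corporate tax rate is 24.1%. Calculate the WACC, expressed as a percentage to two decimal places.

Total capital V = 22.9 + 4.6 + 2.9 = 30.4.
Equity: weight = 22.9/30.4 = 0.7533; cost = 9.69%.
Subordinated notes: weight = 4.6/30.4 = 0.1513; after-tax cost = 6.54% × (1 − 24.1%) = 4.9639%.
Bank debt: weight = 2.9/30.4 = 0.0954; after-tax cost = 4.66% × (1 − 24.1%) = 3.5369%.
WACC = 0.7533 × 9.6900% + 0.1513 × 4.9639% + 0.0954 × 3.5369% = 8.3879%.

8.39%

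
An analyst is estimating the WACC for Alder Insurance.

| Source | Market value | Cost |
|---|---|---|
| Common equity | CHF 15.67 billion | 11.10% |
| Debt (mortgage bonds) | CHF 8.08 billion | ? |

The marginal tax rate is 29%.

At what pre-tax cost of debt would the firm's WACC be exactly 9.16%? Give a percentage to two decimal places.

7.60%

Total capital V = 15.67 + 8.08 = 23.75.
Equity weight = 15.67/23.75 = 0.6598.
Mortgage bonds weight = 8.08/23.75 = 0.3402.
Equity contribution = 0.6598 × 11.1% = 7.3237%.
Remaining for debt = 9.16% − 7.3237% = 1.8363%.
Rd × (1 − 29%) × 0.3402 = 1.8363%  ⇒  Rd = 7.6023%.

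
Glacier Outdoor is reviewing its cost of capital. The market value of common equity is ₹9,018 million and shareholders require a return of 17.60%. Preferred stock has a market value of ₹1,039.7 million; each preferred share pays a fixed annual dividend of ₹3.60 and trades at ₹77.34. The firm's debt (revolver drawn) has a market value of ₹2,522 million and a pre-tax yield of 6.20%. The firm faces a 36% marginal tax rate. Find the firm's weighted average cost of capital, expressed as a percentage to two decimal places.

13.80%

Cost of preferred: Rp = 3.6 / 77.34 = 4.6548%.
Total capital V = 9018 + 1039.7 + 2522 = 12579.7.
Equity: weight = 9018/12579.7 = 0.7169; cost = 17.6%.
Preferred: weight = 1039.7/12579.7 = 0.0826; cost = 4.6548%.
Revolver drawn: weight = 2522/12579.7 = 0.2005; after-tax cost = 6.2% × (1 − 36%) = 3.9680%.
WACC = 0.7169 × 17.6000% + 0.0826 × 4.6548% + 0.2005 × 3.9680% = 13.7971%.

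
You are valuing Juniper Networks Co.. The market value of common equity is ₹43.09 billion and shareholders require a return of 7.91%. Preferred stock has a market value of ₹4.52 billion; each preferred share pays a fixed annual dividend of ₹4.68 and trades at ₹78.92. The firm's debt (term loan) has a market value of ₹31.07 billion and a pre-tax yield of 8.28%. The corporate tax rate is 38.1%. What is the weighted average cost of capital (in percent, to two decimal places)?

Cost of preferred: Rp = 4.68 / 78.92 = 5.9301%.
Total capital V = 43.09 + 4.52 + 31.07 = 78.68.
Equity: weight = 43.09/78.68 = 0.5477; cost = 7.91%.
Preferred: weight = 4.52/78.68 = 0.0574; cost = 5.9301%.
Term loan: weight = 31.07/78.68 = 0.3949; after-tax cost = 8.28% × (1 − 38.1%) = 5.1253%.
WACC = 0.5477 × 7.9100% + 0.0574 × 5.9301% + 0.3949 × 5.1253% = 6.6966%.

6.70%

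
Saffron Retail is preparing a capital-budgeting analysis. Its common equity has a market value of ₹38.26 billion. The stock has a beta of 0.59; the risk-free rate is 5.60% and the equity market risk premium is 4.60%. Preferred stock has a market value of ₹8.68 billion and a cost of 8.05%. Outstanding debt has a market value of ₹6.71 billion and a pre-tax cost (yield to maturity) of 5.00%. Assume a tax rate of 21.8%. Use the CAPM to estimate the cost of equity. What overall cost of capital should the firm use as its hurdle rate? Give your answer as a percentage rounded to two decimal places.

Cost of equity via CAPM: Re = 5.6% + 0.59 × 4.6% = 8.3140%.
Total capital V = 38.26 + 8.68 + 6.71 = 53.65.
Equity: weight = 38.26/53.65 = 0.7131; cost = 8.314%.
Preferred: weight = 8.68/53.65 = 0.1618; cost = 8.05%.
Debt: weight = 6.71/53.65 = 0.1251; after-tax cost = 5% × (1 − 21.8%) = 3.9100%.
WACC = 0.7131 × 8.3140% + 0.1618 × 8.0500% + 0.1251 × 3.9100% = 7.7205%.

7.72%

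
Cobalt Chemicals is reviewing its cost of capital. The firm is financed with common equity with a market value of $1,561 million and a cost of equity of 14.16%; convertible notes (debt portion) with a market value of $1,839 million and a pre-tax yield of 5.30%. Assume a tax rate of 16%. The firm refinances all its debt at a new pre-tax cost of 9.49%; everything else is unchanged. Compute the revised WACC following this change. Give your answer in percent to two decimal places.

10.81%

After the change:
Total capital V = 1561 + 1839 = 3400.
Equity: weight = 1561/3400 = 0.4591; cost = 14.16%.
Convertible notes (debt portion): weight = 1839/3400 = 0.5409; after-tax cost = 9.49% × (1 − 16%) = 7.9716%.
WACC = 0.4591 × 14.1600% + 0.5409 × 7.9716% = 10.8128%.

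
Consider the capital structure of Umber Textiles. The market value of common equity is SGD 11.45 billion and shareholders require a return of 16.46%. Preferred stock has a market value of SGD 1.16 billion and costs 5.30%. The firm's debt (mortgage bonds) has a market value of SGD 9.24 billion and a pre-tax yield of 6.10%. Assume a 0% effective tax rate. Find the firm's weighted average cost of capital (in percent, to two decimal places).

11.49%

Total capital V = 11.45 + 1.16 + 9.24 = 21.85.
Equity: weight = 11.45/21.85 = 0.5240; cost = 16.46%.
Preferred: weight = 1.16/21.85 = 0.0531; cost = 5.3%.
Mortgage bonds: weight = 9.24/21.85 = 0.4229; after-tax cost = 6.1% × (1 − 0%) = 6.1000%.
WACC = 0.5240 × 16.4600% + 0.0531 × 5.3000% + 0.4229 × 6.1000% = 11.4865%.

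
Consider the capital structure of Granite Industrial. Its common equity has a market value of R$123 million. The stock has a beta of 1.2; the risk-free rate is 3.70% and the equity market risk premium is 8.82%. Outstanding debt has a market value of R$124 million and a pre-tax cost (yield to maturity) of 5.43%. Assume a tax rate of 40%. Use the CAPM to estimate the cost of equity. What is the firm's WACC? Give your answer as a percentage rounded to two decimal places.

Cost of equity via CAPM: Re = 3.7% + 1.2 × 8.82% = 14.2840%.
Total capital V = 123 + 124 = 247.
Equity: weight = 123/247 = 0.4980; cost = 14.284%.
Debt: weight = 124/247 = 0.5020; after-tax cost = 5.43% × (1 − 40%) = 3.2580%.
WACC = 0.4980 × 14.2840% + 0.5020 × 3.2580% = 8.7487%.

8.75%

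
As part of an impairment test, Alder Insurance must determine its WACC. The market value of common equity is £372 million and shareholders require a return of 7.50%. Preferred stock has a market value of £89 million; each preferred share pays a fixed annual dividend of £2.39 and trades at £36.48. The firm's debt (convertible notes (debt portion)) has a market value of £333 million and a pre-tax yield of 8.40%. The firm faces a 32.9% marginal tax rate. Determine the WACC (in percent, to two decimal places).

6.61%

Cost of preferred: Rp = 2.39 / 36.48 = 6.5515%.
Total capital V = 372 + 89 + 333 = 794.
Equity: weight = 372/794 = 0.4685; cost = 7.5%.
Preferred: weight = 89/794 = 0.1121; cost = 6.5515%.
Convertible notes (debt portion): weight = 333/794 = 0.4194; after-tax cost = 8.4% × (1 − 32.9%) = 5.6364%.
WACC = 0.4685 × 7.5000% + 0.1121 × 6.5515% + 0.4194 × 5.6364% = 6.6121%.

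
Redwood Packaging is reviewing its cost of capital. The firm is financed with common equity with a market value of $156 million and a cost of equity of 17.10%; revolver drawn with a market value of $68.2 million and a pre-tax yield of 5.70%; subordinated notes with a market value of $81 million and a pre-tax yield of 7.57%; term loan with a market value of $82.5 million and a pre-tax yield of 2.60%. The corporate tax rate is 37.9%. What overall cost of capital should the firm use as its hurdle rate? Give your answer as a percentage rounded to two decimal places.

8.83%

Total capital V = 156 + 68.2 + 81 + 82.5 = 387.7.
Equity: weight = 156/387.7 = 0.4024; cost = 17.1%.
Revolver drawn: weight = 68.2/387.7 = 0.1759; after-tax cost = 5.7% × (1 − 37.9%) = 3.5397%.
Subordinated notes: weight = 81/387.7 = 0.2089; after-tax cost = 7.57% × (1 − 37.9%) = 4.7010%.
Term loan: weight = 82.5/387.7 = 0.2128; after-tax cost = 2.6% × (1 − 37.9%) = 1.6146%.
WACC = 0.4024 × 17.1000% + 0.1759 × 3.5397% + 0.2089 × 4.7010% + 0.2128 × 1.6146% = 8.8290%.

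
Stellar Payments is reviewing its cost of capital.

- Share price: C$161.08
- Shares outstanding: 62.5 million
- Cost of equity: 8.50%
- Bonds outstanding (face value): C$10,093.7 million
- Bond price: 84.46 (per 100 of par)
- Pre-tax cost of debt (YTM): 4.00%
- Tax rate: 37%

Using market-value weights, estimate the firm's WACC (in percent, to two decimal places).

Market value of equity E = 161.08 × 62.5m = 10067.5m. Market value of debt D = 10093.7m × 84.46/100 = 8525.13902m.
Total capital V = 10067.5 + 8525.13902 = 18592.63902.
Equity: weight = 10067.5/18592.63902 = 0.5415; cost = 8.5%.
Bonds outstanding: weight = 8525.13902/18592.63902 = 0.4585; after-tax cost = 4% × (1 − 37%) = 2.5200%.
WACC = 0.5415 × 8.5000% + 0.4585 × 2.5200% = 5.7580%.

5.76%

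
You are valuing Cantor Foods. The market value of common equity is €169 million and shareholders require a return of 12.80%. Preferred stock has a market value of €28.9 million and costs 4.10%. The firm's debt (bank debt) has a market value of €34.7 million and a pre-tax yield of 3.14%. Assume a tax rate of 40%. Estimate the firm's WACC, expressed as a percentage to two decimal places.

Total capital V = 169 + 28.9 + 34.7 = 232.6.
Equity: weight = 169/232.6 = 0.7266; cost = 12.8%.
Preferred: weight = 28.9/232.6 = 0.1242; cost = 4.1%.
Bank debt: weight = 34.7/232.6 = 0.1492; after-tax cost = 3.14% × (1 − 40%) = 1.8840%.
WACC = 0.7266 × 12.8000% + 0.1242 × 4.1000% + 0.1492 × 1.8840% = 10.0906%.

10.09%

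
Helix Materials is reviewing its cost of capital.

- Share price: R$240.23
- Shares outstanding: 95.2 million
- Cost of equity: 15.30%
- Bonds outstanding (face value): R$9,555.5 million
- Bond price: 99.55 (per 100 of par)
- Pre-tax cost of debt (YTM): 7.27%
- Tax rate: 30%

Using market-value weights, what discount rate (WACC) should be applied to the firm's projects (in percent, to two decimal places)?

12.30%

Market value of equity E = 240.23 × 95.2m = 22869.896m. Market value of debt D = 9555.5m × 99.55/100 = 9512.50025m.
Total capital V = 22869.896 + 9512.50025 = 32382.39625.
Equity: weight = 22869.896/32382.39625 = 0.7062; cost = 15.3%.
Bonds outstanding: weight = 9512.50025/32382.39625 = 0.2938; after-tax cost = 7.27% × (1 − 30%) = 5.0890%.
WACC = 0.7062 × 15.3000% + 0.2938 × 5.0890% = 12.3005%.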